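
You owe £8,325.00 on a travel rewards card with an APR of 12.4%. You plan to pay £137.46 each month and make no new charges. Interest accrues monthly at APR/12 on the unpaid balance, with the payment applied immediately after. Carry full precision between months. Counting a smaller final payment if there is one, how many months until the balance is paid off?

Monthly rate r = 12.4%/12 = 1.03333% = 0.0103333.
Recurrence: B ← B·(1+r) − £137.46.
Month 1: interest £86.03; balance after payment £8,273.57.
Month 2: interest £85.49; balance after payment £8,221.60.
Closed form: n = −ln(1 − rB₀/P)/ln(1+r) = −ln(0.37418)/ln(1.01033) ≈ 95.621, so the balance reaches zero during payment 96.

96 payments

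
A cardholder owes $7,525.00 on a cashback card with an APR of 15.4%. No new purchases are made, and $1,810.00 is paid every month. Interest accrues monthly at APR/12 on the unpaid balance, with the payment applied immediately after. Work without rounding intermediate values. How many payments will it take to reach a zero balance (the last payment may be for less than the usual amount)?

5 payments

Monthly rate r = 15.4%/12 = 1.28333% = 0.0128333.
Recurrence: B ← B·(1+r) − $1,810.00.
Month 1: interest $96.57; balance after payment $5,811.57.
Month 2: interest $74.58; balance after payment $4,076.15.
Month 3: interest $52.31; balance after payment $2,318.46.
Month 4: interest $29.75; balance after payment $538.22.
Month 5: interest $6.91; balance after payment $0.00.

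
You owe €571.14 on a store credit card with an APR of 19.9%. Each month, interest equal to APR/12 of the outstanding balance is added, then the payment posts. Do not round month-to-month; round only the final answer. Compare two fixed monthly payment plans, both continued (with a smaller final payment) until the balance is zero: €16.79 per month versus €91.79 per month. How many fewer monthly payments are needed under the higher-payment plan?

Monthly rate r = 19.9%/12 = 1.65833% = 0.0165833.
At €16.79/mo: n = ⌈−ln(1 − rB₀/P)/ln(1+r)⌉ = 51 payments (last €8.20); total interest = total paid − €571.14 = €276.56.
At €91.79/mo: 7 payments (last €57.23); total interest €36.83.
Payments saved = 51 − 7 = 44.

44 fewer payments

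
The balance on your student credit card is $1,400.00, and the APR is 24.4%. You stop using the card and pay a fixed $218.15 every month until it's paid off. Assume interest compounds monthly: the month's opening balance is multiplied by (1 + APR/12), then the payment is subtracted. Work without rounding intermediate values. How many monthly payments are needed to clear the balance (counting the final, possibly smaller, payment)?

7 months

Monthly rate r = 24.4%/12 = 2.03333% = 0.0203333.
Recurrence: B ← B·(1+r) − $218.15.
Month 1: interest $28.47; balance after payment $1,210.32.
Month 2: interest $24.61; balance after payment $1,016.78.
Closed form: n = −ln(1 − rB₀/P)/ln(1+r) = −ln(0.86951)/ln(1.02033) ≈ 6.946, so the balance reaches zero during payment 7.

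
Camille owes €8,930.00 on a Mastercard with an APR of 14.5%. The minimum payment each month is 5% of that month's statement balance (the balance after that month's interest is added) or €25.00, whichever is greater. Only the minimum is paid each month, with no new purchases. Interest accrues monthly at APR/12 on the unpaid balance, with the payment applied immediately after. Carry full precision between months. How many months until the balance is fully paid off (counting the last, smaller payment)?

97 months

Monthly rate r = 14.5%/12 = 1.20833% = 0.0120833.
While 5% of the post-interest balance exceeds €25.00, each month B ← (B·(1+r))·(1 − 0.05), i.e. B shrinks by the factor (1+r)·0.95 = 0.96148.
This holds for months 1–74. Entering month 75 the balance is €487.98; 5% of the post-interest balance is now below €25.00, so the flat €25.00 minimum applies from here.
From month 75 a fixed €25.00 at rate r clears €487.98 in 23 more payments. Total: 74 + 23 = 97 months.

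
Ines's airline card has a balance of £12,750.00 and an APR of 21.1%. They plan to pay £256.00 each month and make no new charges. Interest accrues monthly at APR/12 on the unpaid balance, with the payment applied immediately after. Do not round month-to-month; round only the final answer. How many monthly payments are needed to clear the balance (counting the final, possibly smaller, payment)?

Monthly rate r = 21.1%/12 = 1.75833% = 0.0175833.
Recurrence: B ← B·(1+r) − £256.00.
Month 1: interest £224.19; balance after payment £12,718.19.
Month 2: interest £223.63; balance after payment £12,685.82.
Closed form: n = −ln(1 − rB₀/P)/ln(1+r) = −ln(0.12427)/ln(1.01758) ≈ 119.636, so the balance reaches zero during payment 120.

120 months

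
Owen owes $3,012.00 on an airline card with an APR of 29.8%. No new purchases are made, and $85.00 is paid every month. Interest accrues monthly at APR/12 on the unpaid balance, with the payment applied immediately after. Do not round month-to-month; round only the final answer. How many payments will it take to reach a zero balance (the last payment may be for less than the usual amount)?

Monthly rate r = 29.8%/12 = 2.48333% = 0.0248333.
Recurrence: B ← B·(1+r) − $85.00.
Month 1: interest $74.80; balance after payment $3,001.80.
Month 2: interest $74.54; balance after payment $2,991.34.
Closed form: n = −ln(1 − rB₀/P)/ln(1+r) = −ln(0.12002)/ln(1.02483) ≈ 86.428, so the balance reaches zero during payment 87.

87 months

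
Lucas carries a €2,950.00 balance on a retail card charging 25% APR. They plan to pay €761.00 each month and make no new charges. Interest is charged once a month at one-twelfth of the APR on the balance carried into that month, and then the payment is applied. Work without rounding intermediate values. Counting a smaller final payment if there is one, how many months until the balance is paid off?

5 payments

Monthly rate r = 25%/12 = 2.08333% = 0.0208333.
Recurrence: B ← B·(1+r) − €761.00.
Month 1: interest €61.46; balance after payment €2,250.46.
Month 2: interest €46.88; balance after payment €1,536.34.
Month 3: interest €32.01; balance after payment €807.35.
Month 4: interest €16.82; balance after payment €63.17.
Month 5: interest €1.32; balance after payment €0.00.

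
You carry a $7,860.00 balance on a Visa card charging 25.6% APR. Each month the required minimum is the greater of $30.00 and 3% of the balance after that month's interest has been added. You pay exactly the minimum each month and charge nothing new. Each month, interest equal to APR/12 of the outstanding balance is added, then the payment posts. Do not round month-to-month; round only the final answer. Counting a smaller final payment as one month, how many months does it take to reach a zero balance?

Monthly rate r = 25.6%/12 = 2.13333% = 0.0213333.
While 3% of the post-interest balance exceeds $30.00, each month B ← (B·(1+r))·(1 − 0.03), i.e. B shrinks by the factor (1+r)·0.97 = 0.99069.
This holds for months 1–223. Entering month 224 the balance is $976.95; 3% of the post-interest balance is now below $30.00, so the flat $30.00 minimum applies from here.
From month 224 a fixed $30.00 at rate r clears $976.95 in 57 more payments. Total: 223 + 57 = 280 months.

280 months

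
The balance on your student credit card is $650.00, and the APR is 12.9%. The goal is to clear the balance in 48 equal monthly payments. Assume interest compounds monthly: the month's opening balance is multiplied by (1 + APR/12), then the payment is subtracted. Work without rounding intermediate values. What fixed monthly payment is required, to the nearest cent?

$17.41

Monthly rate r = 12.9%/12 = 1.075% = 0.01075.
Level-payment amortization: P = B₀·r / (1 − (1+r)^(−n)) = 650.00·0.01075 / (1 − 1.01075^(−48)).
Denominator 1 − (1+r)^(−48) = 0.4014506.
P = 6.9875 / 0.4014506 ≈ 17.41.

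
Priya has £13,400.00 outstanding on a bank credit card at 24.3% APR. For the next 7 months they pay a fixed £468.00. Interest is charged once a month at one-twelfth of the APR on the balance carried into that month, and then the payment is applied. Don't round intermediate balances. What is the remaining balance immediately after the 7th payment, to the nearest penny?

Monthly rate r = 24.3%/12 = 2.025% = 0.02025.
Each month: B ← B·(1+r) − £468.00.
Month 1: interest £271.35; balance after payment £13,203.35.
Month 2: interest £267.37; balance after payment £13,002.72.
Month 3: interest £263.31; balance after payment £12,798.02.
Month 4: interest £259.16; balance after payment £12,589.18.
Month 5: interest £254.93; balance after payment £12,376.11.
Month 6: interest £250.62; balance after payment £12,158.73.
Month 7: interest £246.21; balance after payment £11,936.94.

£11,936.94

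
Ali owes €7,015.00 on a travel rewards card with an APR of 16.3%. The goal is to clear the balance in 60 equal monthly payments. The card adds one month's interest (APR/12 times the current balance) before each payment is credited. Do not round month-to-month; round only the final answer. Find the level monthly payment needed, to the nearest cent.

€171.71

Monthly rate r = 16.3%/12 = 1.35833% = 0.0135833.
Level-payment amortization: P = B₀·r / (1 − (1+r)^(−n)) = 7015.00·0.0135833 / (1 − 1.01358^(−60)).
Denominator 1 − (1+r)^(−60) = 0.554925863.
P = 95.2871 / 0.554925863 ≈ 171.71.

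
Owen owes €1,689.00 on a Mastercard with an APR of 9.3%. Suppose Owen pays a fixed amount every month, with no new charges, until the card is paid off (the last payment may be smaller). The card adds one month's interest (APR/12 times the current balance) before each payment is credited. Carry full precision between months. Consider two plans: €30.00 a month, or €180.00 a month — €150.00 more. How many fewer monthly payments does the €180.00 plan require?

Monthly rate r = 9.3%/12 = 0.775% = 0.00775.
At €30.00/mo: n = ⌈−ln(1 − rB₀/P)/ln(1+r)⌉ = 75 payments (last €7.75); total interest = total paid − €1,689.00 = €538.75.
At €180.00/mo: 10 payments (last €140.47); total interest €71.47.
Payments saved = 75 − 10 = 65.

65 fewer payments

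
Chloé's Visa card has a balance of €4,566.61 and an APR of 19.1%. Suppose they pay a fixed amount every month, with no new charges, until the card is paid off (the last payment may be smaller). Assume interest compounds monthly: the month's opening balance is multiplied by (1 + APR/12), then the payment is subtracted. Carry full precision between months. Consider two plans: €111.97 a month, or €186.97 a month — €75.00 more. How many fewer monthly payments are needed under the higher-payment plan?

Monthly rate r = 19.1%/12 = 1.59167% = 0.0159167.
At €111.97/mo: n = ⌈−ln(1 − rB₀/P)/ln(1+r)⌉ = 67 payments (last €36.83); total interest = total paid − €4,566.61 = €2,860.24.
At €186.97/mo: 32 payments (last €32.46); total interest €1,261.92.
Payments saved = 67 − 32 = 35.

35 fewer payments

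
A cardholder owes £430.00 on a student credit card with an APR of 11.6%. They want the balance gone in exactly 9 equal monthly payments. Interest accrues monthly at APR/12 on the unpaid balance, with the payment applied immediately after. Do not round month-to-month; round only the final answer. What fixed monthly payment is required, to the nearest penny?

Monthly rate r = 11.6%/12 = 0.966667% = 0.00966667.
Level-payment amortization: P = B₀·r / (1 − (1+r)^(−n)) = 430.00·0.00966667 / (1 − 1.00967^(−9)).
Denominator 1 − (1+r)^(−9) = 0.0829398278.
P = 4.15667 / 0.0829398278 ≈ 50.12.

£50.12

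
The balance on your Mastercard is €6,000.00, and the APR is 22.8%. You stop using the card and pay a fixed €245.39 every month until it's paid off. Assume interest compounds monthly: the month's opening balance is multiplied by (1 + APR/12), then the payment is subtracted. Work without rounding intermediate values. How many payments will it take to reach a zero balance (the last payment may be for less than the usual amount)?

Monthly rate r = 22.8%/12 = 1.9% = 0.019.
Recurrence: B ← B·(1+r) − €245.39.
Month 1: interest €114.00; balance after payment €5,868.61.
Month 2: interest €111.50; balance after payment €5,734.72.
Closed form: n = −ln(1 − rB₀/P)/ln(1+r) = −ln(0.53543)/ln(1.019) ≈ 33.189, so the balance reaches zero during payment 34.

34 payments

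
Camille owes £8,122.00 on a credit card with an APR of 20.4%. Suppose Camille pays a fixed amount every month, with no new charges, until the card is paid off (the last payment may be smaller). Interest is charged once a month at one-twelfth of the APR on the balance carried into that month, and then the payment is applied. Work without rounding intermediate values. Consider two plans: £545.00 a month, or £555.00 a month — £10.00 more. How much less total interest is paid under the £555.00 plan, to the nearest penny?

Monthly rate r = 20.4%/12 = 1.7% = 0.017.
At £545.00/mo: n = ⌈−ln(1 − rB₀/P)/ln(1+r)⌉ = 18 payments (last £181.53); total interest = total paid − £8,122.00 = £1,324.53.
At £555.00/mo: 17 payments (last £538.29); total interest £1,296.29.
Interest saved = £1,324.53 − £1,296.29 = £28.24.

£28.24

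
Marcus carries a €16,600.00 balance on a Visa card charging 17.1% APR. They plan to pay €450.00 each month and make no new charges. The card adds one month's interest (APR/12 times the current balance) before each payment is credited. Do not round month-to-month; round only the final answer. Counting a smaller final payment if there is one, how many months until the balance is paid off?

Monthly rate r = 17.1%/12 = 1.425% = 0.01425.
Recurrence: B ← B·(1+r) − €450.00.
Month 1: interest €236.55; balance after payment €16,386.55.
Month 2: interest €233.51; balance after payment €16,170.06.
Closed form: n = −ln(1 − rB₀/P)/ln(1+r) = −ln(0.47433)/ln(1.01425) ≈ 52.712, so the balance reaches zero during payment 53.

53 months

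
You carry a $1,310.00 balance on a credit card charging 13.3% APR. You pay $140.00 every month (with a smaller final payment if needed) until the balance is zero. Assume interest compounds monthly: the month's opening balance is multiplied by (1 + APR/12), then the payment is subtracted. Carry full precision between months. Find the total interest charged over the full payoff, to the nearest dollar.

$81

Monthly rate r = 13.3%/12 = 1.10833% = 0.0110833.
Payoff takes n = ⌈−ln(1 − rB₀/P)/ln(1+r)⌉ = ⌈9.933⌉ = 10 payments; the last is $130.72.
Total paid = 9·$140.00 + $130.72 = $1,390.72.
Total interest = total paid − principal = $1,390.72 − $1,310.00 = $80.72.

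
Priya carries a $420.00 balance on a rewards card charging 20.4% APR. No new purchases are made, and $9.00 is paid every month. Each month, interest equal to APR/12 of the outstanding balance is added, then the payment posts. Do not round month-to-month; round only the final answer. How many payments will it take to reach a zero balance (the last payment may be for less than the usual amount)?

Monthly rate r = 20.4%/12 = 1.7% = 0.017.
Recurrence: B ← B·(1+r) − $9.00.
Month 1: interest $7.14; balance after payment $418.14.
Month 2: interest $7.11; balance after payment $416.25.
Closed form: n = −ln(1 − rB₀/P)/ln(1+r) = −ln(0.20667)/ln(1.017) ≈ 93.530, so the balance reaches zero during payment 94.

94 payments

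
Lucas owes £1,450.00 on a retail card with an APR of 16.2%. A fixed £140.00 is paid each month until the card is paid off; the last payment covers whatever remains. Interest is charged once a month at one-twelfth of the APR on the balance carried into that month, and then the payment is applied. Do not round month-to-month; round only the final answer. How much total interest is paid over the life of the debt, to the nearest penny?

Monthly rate r = 16.2%/12 = 1.35% = 0.0135.
Payoff takes n = ⌈−ln(1 − rB₀/P)/ln(1+r)⌉ = ⌈11.232⌉ = 12 payments; the last is £32.62.
Total paid = 11·£140.00 + £32.62 = £1,572.62.
Total interest = total paid − principal = £1,572.62 − £1,450.00 = £122.62.

£122.62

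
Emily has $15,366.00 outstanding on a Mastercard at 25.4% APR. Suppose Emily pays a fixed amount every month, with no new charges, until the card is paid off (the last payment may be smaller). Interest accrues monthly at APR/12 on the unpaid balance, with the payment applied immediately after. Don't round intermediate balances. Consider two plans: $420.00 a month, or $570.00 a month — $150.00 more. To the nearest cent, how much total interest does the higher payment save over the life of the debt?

$6,850.08

Monthly rate r = 25.4%/12 = 2.11667% = 0.0211667.
At $420.00/mo: n = ⌈−ln(1 − rB₀/P)/ln(1+r)⌉ = 72 payments (last $37.09); total interest = total paid − $15,366.00 = $14,491.09.
At $570.00/mo: 41 payments (last $207.01); total interest $7,641.01.
Interest saved = $14,491.09 − $7,641.01 = $6,850.08.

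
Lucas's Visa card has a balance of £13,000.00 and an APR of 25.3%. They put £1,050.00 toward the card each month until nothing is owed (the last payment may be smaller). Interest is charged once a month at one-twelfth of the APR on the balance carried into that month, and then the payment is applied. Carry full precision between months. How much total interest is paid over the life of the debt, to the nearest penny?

Monthly rate r = 25.3%/12 = 2.10833% = 0.0210833.
Payoff takes n = ⌈−ln(1 − rB₀/P)/ln(1+r)⌉ = ⌈14.499⌉ = 15 payments; the last is £526.23.
Total paid = 14·£1,050.00 + £526.23 = £15,226.23.
Total interest = total paid − principal = £15,226.23 − £13,000.00 = £2,226.23.

£2,226.23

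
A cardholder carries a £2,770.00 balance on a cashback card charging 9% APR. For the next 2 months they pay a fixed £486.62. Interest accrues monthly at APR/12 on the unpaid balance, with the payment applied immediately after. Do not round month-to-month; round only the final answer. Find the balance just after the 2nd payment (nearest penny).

Monthly rate r = 9%/12 = 0.75% = 0.0075.
Each month: B ← B·(1+r) − £486.62.
Month 1: interest £20.77; balance after payment £2,304.16.
Month 2: interest £17.28; balance after payment £1,834.82.

£1,834.82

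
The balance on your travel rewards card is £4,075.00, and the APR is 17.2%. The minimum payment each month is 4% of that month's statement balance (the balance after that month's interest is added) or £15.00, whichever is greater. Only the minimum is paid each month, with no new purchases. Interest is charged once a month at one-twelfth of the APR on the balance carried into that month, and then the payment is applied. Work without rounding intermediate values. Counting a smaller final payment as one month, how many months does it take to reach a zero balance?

Monthly rate r = 17.2%/12 = 1.43333% = 0.0143333.
While 4% of the post-interest balance exceeds £15.00, each month B ← (B·(1+r))·(1 − 0.04), i.e. B shrinks by the factor (1+r)·0.96 = 0.97376.
This holds for months 1–91. Entering month 92 the balance is £362.45; 4% of the post-interest balance is now below £15.00, so the flat £15.00 minimum applies from here.
From month 92 a fixed £15.00 at rate r clears £362.45 in 30 more payments. Total: 91 + 30 = 121 months.

121 months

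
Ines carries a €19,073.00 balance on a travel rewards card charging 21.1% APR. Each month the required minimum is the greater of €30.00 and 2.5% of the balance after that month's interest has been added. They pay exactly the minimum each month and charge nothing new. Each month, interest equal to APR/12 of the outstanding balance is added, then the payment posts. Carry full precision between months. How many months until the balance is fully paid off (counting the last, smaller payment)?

421 months

Monthly rate r = 21.1%/12 = 1.75833% = 0.0175833.
While 2.5% of the post-interest balance exceeds €30.00, each month B ← (B·(1+r))·(1 − 0.025), i.e. B shrinks by the factor (1+r)·0.975 = 0.99214.
This holds for months 1–353. Entering month 354 the balance is €1,178.29; 2.5% of the post-interest balance is now below €30.00, so the flat €30.00 minimum applies from here.
From month 354 a fixed €30.00 at rate r clears €1,178.29 in 68 more payments. Total: 353 + 68 = 421 months.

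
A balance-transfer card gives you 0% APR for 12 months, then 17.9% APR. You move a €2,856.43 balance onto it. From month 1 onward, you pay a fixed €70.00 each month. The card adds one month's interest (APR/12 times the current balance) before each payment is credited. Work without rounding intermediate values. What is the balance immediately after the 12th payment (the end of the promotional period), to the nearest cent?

€2,016.43

Promo months 1–12 at r₀ = 0%/12 = 0; months 13+ at r₁ = 17.9%/12 = 0.0149167.
After month 12 (no interest yet): B = €2,856.43 − 12·€70.00 = €2,016.43.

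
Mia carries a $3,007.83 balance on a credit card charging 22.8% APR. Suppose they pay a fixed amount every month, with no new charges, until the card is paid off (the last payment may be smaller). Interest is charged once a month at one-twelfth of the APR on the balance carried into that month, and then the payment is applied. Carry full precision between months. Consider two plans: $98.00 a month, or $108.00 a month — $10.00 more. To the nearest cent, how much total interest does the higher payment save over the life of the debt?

Monthly rate r = 22.8%/12 = 1.9% = 0.019.
At $98.00/mo: n = ⌈−ln(1 − rB₀/P)/ln(1+r)⌉ = 47 payments (last $48.29); total interest = total paid − $3,007.83 = $1,548.46.
At $108.00/mo: 41 payments (last $2.07); total interest $1,314.24.
Interest saved = $1,548.46 − $1,314.24 = $234.22.

$234.22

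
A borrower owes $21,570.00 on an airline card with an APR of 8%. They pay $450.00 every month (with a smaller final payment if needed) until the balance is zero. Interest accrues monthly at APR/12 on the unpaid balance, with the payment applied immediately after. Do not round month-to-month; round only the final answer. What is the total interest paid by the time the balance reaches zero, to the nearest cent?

Monthly rate r = 8%/12 = 0.666667% = 0.00666667.
Payoff takes n = ⌈−ln(1 − rB₀/P)/ln(1+r)⌉ = ⌈57.944⌉ = 58 payments; the last is $424.72.
Total paid = 57·$450.00 + $424.72 = $26,074.72.
Total interest = total paid − principal = $26,074.72 − $21,570.00 = $4,504.72.

$4,504.72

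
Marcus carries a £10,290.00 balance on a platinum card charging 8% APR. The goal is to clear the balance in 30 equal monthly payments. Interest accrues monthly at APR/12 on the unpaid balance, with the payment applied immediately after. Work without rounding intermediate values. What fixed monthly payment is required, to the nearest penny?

Monthly rate r = 8%/12 = 0.666667% = 0.00666667.
Level-payment amortization: P = B₀·r / (1 − (1+r)^(−n)) = 10290.00·0.00666667 / (1 − 1.00667^(−30)).
Denominator 1 − (1+r)^(−30) = 0.18072566.
P = 68.6 / 0.18072566 ≈ 379.58.

£379.58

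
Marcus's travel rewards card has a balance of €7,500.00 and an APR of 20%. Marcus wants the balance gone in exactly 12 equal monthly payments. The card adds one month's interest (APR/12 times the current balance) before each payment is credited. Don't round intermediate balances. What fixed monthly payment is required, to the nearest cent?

€694.76

Monthly rate r = 20%/12 = 1.66667% = 0.0166667.
Level-payment amortization: P = B₀·r / (1 − (1+r)^(−n)) = 7500.00·0.0166667 / (1 − 1.01667^(−12)).
Denominator 1 − (1+r)^(−12) = 0.179918557.
P = 125 / 0.179918557 ≈ 694.76.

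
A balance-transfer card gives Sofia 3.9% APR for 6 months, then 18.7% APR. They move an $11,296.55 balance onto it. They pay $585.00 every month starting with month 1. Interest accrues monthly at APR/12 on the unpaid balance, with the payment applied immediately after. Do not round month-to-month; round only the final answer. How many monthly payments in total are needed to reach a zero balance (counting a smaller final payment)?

22 months

Promo months 1–6 at r₀ = 3.9%/12 = 0.00325; months 7+ at r₁ = 18.7%/12 = 0.0155833.
After month 6: iterate B ← B·(1+r₀) − $585.00 for 6 months → $7,979.99.
Then at r₁ with $585.00/mo: n₂ = −ln(1 − r₁·B/P)/ln(1+r₁) ≈ 15.46 → 16 more payments.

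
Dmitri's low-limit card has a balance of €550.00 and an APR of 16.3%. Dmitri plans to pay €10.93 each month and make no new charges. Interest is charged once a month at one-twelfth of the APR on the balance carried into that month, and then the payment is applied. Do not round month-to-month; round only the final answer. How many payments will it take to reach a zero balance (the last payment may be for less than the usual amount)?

Monthly rate r = 16.3%/12 = 1.35833% = 0.0135833.
Recurrence: B ← B·(1+r) − €10.93.
Month 1: interest €7.47; balance after payment €546.54.
Month 2: interest €7.42; balance after payment €543.03.
Closed form: n = −ln(1 − rB₀/P)/ln(1+r) = −ln(0.31648)/ln(1.01358) ≈ 85.272, so the balance reaches zero during payment 86.

86 payments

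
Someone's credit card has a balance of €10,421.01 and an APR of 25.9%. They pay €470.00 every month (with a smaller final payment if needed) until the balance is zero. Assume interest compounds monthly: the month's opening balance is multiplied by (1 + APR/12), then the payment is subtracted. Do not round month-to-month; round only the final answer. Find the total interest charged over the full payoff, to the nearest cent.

€3,912.17

Monthly rate r = 25.9%/12 = 2.15833% = 0.0215833.
Payoff takes n = ⌈−ln(1 − rB₀/P)/ln(1+r)⌉ = ⌈30.493⌉ = 31 payments; the last is €233.18.
Total paid = 30·€470.00 + €233.18 = €14,333.18.
Total interest = total paid − principal = €14,333.18 − €10,421.01 = €3,912.17.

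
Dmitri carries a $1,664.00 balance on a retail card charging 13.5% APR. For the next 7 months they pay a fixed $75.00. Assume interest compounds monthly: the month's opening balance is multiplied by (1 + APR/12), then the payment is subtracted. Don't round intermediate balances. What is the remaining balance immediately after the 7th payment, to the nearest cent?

$1,256.49

Monthly rate r = 13.5%/12 = 1.125% = 0.01125.
Each month: B ← B·(1+r) − $75.00.
Month 1: interest $18.72; balance after payment $1,607.72.
Month 2: interest $18.09; balance after payment $1,550.81.
Month 3: interest $17.45; balance after payment $1,493.25.
Month 4: interest $16.80; balance after payment $1,435.05.
Month 5: interest $16.14; balance after payment $1,376.20.
Month 6: interest $15.48; balance after payment $1,316.68.
Month 7: interest $14.81; balance after payment $1,256.49.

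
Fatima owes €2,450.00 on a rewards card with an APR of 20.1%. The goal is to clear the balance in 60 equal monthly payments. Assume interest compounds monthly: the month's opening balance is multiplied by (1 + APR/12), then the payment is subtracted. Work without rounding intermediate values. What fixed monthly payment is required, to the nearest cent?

Monthly rate r = 20.1%/12 = 1.675% = 0.01675.
Level-payment amortization: P = B₀·r / (1 − (1+r)^(−n)) = 2450.00·0.01675 / (1 − 1.01675^(−60)).
Denominator 1 − (1+r)^(−60) = 0.630895674.
P = 41.0375 / 0.630895674 ≈ 65.05.

€65.05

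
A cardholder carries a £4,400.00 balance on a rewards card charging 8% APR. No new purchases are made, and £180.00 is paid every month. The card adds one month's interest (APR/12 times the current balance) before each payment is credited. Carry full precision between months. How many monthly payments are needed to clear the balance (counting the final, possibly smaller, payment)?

Monthly rate r = 8%/12 = 0.666667% = 0.00666667.
Recurrence: B ← B·(1+r) − £180.00.
Month 1: interest £29.33; balance after payment £4,249.33.
Month 2: interest £28.33; balance after payment £4,097.66.
Closed form: n = −ln(1 − rB₀/P)/ln(1+r) = −ln(0.83704)/ln(1.00667) ≈ 26.772, so the balance reaches zero during payment 27.

27 payments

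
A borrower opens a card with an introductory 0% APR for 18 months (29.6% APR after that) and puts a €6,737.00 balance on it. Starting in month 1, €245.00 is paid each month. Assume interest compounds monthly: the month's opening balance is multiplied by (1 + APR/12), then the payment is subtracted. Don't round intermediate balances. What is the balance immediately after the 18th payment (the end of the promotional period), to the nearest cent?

Promo months 1–18 at r₀ = 0%/12 = 0; months 19+ at r₁ = 29.6%/12 = 0.0246667.
After month 18 (no interest yet): B = €6,737.00 − 18·€245.00 = €2,327.00.

€2,327.00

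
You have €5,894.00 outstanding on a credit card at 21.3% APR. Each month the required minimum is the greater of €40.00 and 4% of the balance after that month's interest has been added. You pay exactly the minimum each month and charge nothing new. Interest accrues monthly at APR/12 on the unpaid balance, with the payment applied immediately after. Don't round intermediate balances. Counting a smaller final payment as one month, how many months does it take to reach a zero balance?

110 months

Monthly rate r = 21.3%/12 = 1.775% = 0.01775.
While 4% of the post-interest balance exceeds €40.00, each month B ← (B·(1+r))·(1 − 0.04), i.e. B shrinks by the factor (1+r)·0.96 = 0.97704.
This holds for months 1–78. Entering month 79 the balance is €962.88; 4% of the post-interest balance is now below €40.00, so the flat €40.00 minimum applies from here.
From month 79 a fixed €40.00 at rate r clears €962.88 in 32 more payments. Total: 78 + 32 = 110 months.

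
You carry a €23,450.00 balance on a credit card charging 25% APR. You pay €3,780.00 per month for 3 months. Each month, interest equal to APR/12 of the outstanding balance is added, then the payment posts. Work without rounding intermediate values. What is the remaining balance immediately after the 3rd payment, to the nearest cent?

€13,368.48

Monthly rate r = 25%/12 = 2.08333% = 0.0208333.
Each month: B ← B·(1+r) − €3,780.00.
Month 1: interest €488.54; balance after payment €20,158.54.
Month 2: interest €419.97; balance after payment €16,798.51.
Month 3: interest €349.97; balance after payment €13,368.48.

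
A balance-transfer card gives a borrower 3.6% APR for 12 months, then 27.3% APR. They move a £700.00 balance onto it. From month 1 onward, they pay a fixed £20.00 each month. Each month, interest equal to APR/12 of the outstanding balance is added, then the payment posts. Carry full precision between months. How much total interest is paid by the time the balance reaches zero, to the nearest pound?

£246

Promo months 1–12 at r₀ = 3.6%/12 = 0.003; months 13+ at r₁ = 27.3%/12 = 0.02275.
After month 12: iterate B ← B·(1+r₀) − £20.00 for 12 months → £481.62.
Then at r₁ with £20.00/mo: n₂ = −ln(1 − r₁·B/P)/ln(1+r₁) ≈ 35.28 → 36 more payments.
Total paid = 47·£20.00 + £5.73 = £945.73; interest = £945.73 − £700.00 = £245.73.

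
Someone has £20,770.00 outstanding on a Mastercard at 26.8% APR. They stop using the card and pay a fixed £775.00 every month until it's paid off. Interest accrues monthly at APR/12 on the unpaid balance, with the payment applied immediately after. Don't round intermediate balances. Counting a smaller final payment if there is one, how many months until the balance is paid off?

42 months

Monthly rate r = 26.8%/12 = 2.23333% = 0.0223333.
Recurrence: B ← B·(1+r) − £775.00.
Month 1: interest £463.86; balance after payment £20,458.86.
Month 2: interest £456.91; balance after payment £20,140.78.
Closed form: n = −ln(1 − rB₀/P)/ln(1+r) = −ln(0.40147)/ln(1.02233) ≈ 41.319, so the balance reaches zero during payment 42.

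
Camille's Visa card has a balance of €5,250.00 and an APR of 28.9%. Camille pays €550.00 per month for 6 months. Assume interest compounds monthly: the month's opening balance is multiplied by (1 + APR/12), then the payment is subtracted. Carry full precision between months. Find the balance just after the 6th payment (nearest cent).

Monthly rate r = 28.9%/12 = 2.40833% = 0.0240833.
Each month: B ← B·(1+r) − €550.00.
Month 1: interest €126.44; balance after payment €4,826.44.
Month 2: interest €116.24; balance after payment €4,392.67.
Month 3: interest €105.79; balance after payment €3,948.46.
Month 4: interest €95.09; balance after payment €3,493.56.
Month 5: interest €84.14; balance after payment €3,027.69.
Month 6: interest €72.92; balance after payment €2,550.61.

€2,550.61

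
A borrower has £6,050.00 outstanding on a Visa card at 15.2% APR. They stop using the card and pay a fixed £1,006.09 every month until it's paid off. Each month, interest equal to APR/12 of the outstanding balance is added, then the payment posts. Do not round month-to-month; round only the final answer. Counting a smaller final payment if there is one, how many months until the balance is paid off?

Monthly rate r = 15.2%/12 = 1.26667% = 0.0126667.
Recurrence: B ← B·(1+r) − £1,006.09.
Month 1: interest £76.63; balance after payment £5,120.54.
Month 2: interest £64.86; balance after payment £4,179.31.
Closed form: n = −ln(1 − rB₀/P)/ln(1+r) = −ln(0.92383)/ln(1.01267) ≈ 6.294, so the balance reaches zero during payment 7.

7 months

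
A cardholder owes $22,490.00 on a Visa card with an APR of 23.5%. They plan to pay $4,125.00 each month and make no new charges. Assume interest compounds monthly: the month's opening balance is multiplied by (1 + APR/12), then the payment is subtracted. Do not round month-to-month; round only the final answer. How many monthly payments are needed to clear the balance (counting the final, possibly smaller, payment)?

6 payments

Monthly rate r = 23.5%/12 = 1.95833% = 0.0195833.
Recurrence: B ← B·(1+r) − $4,125.00.
Month 1: interest $440.43; balance after payment $18,805.43.
Month 2: interest $368.27; balance after payment $15,048.70.
Month 3: interest $294.70; balance after payment $11,218.41.
Month 4: interest $219.69; balance after payment $7,313.10.
Month 5: interest $143.21; balance after payment $3,331.31.
Month 6: interest $65.24; balance after payment $0.00.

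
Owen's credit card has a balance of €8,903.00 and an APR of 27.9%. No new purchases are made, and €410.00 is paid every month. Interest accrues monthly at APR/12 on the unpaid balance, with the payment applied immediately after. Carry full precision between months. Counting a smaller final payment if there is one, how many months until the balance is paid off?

31 payments

Monthly rate r = 27.9%/12 = 2.325% = 0.02325.
Recurrence: B ← B·(1+r) − €410.00.
Month 1: interest €206.99; balance after payment €8,699.99.
Month 2: interest €202.27; balance after payment €8,492.27.
Closed form: n = −ln(1 − rB₀/P)/ln(1+r) = −ln(0.49513)/ln(1.02325) ≈ 30.583, so the balance reaches zero during payment 31.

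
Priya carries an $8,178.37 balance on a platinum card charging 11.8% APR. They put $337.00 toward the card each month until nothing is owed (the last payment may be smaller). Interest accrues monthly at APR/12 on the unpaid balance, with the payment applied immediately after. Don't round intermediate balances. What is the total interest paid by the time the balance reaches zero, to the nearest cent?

Monthly rate r = 11.8%/12 = 0.983333% = 0.00983333.
Payoff takes n = ⌈−ln(1 − rB₀/P)/ln(1+r)⌉ = ⌈27.863⌉ = 28 payments; the last is $290.93.
Total paid = 27·$337.00 + $290.93 = $9,389.93.
Total interest = total paid − principal = $9,389.93 − $8,178.37 = $1,211.56.

$1,211.56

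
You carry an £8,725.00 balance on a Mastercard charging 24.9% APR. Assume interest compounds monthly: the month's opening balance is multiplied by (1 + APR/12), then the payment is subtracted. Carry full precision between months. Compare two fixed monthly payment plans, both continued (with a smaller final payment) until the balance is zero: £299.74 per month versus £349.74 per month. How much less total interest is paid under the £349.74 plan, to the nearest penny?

£1,103.29

Monthly rate r = 24.9%/12 = 2.075% = 0.02075.
At £299.74/mo: n = ⌈−ln(1 − rB₀/P)/ln(1+r)⌉ = 46 payments (last £31.72); total interest = total paid − £8,725.00 = £4,795.02.
At £349.74/mo: 36 payments (last £175.83); total interest £3,691.73.
Interest saved = £4,795.02 − £3,691.73 = £1,103.29.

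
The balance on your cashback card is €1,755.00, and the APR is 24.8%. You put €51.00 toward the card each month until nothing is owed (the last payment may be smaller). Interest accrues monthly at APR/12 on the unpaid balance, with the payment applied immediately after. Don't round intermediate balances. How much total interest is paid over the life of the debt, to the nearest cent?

€1,341.45

Monthly rate r = 24.8%/12 = 2.06667% = 0.0206667.
Payoff takes n = ⌈−ln(1 − rB₀/P)/ln(1+r)⌉ = ⌈60.713⌉ = 61 payments; the last is €36.45.
Total paid = 60·€51.00 + €36.45 = €3,096.45.
Total interest = total paid − principal = €3,096.45 − €1,755.00 = €1,341.45.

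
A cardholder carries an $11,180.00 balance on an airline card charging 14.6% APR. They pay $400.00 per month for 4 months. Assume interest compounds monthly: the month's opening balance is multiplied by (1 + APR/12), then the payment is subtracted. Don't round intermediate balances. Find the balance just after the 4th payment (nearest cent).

$10,104.67

Monthly rate r = 14.6%/12 = 1.21667% = 0.0121667.
Each month: B ← B·(1+r) − $400.00.
Month 1: interest $136.02; balance after payment $10,916.02.
Month 2: interest $132.81; balance after payment $10,648.83.
Month 3: interest $129.56; balance after payment $10,378.40.
Month 4: interest $126.27; balance after payment $10,104.67.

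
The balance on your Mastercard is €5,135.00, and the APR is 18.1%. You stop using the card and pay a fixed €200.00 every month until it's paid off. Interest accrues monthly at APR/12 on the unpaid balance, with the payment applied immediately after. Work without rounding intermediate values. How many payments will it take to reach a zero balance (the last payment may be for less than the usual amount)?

33 payments

Monthly rate r = 18.1%/12 = 1.50833% = 0.0150833.
Recurrence: B ← B·(1+r) − €200.00.
Month 1: interest €77.45; balance after payment €5,012.45.
Month 2: interest €75.60; balance after payment €4,888.06.
Closed form: n = −ln(1 − rB₀/P)/ln(1+r) = −ln(0.61274)/ln(1.01508) ≈ 32.719, so the balance reaches zero during payment 33.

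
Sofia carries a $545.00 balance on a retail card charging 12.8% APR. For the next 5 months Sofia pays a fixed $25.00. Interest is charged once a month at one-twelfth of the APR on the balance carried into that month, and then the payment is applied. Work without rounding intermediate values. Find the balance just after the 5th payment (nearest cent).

$447.00

Monthly rate r = 12.8%/12 = 1.06667% = 0.0106667.
Each month: B ← B·(1+r) − $25.00.
Month 1: interest $5.81; balance after payment $525.81.
Month 2: interest $5.61; balance after payment $506.42.
Month 3: interest $5.40; balance after payment $486.82.
Month 4: interest $5.19; balance after payment $467.02.
Month 5: interest $4.98; balance after payment $447.00.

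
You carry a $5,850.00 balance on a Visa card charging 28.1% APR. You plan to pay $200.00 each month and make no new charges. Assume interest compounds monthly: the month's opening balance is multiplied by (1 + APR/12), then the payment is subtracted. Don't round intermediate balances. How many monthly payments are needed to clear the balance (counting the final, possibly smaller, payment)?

Monthly rate r = 28.1%/12 = 2.34167% = 0.0234167.
Recurrence: B ← B·(1+r) − $200.00.
Month 1: interest $136.99; balance after payment $5,786.99.
Month 2: interest $135.51; balance after payment $5,722.50.
Closed form: n = −ln(1 − rB₀/P)/ln(1+r) = −ln(0.31506)/ln(1.02342) ≈ 49.898, so the balance reaches zero during payment 50.

50 payments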